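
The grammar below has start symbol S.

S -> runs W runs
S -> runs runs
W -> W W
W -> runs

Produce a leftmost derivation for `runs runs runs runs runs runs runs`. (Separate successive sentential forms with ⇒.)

S ⇒ runs W runs ⇒ runs W W runs ⇒ runs runs W runs ⇒ runs runs W W runs ⇒ runs runs W W W runs ⇒ runs runs runs W W runs ⇒ runs runs runs runs W runs ⇒ runs runs runs runs W W runs ⇒ runs runs runs runs runs W runs ⇒ runs runs runs runs runs runs runs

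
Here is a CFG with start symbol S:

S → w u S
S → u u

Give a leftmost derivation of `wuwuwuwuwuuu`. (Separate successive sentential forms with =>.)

S => wuS   [S → w u S]
wuS => wuwuS   [S → w u S]
wuwuS => wuwuwuS   [S → w u S]
wuwuwuS => wuwuwuwuS   [S → w u S]
wuwuwuwuS => wuwuwuwuwuS   [S → w u S]
wuwuwuwuwuS => wuwuwuwuwuuu   [S → u u]

S => wuS => wuwuS => wuwuwuS => wuwuwuwuS => wuwuwuwuwuS => wuwuwuwuwuuu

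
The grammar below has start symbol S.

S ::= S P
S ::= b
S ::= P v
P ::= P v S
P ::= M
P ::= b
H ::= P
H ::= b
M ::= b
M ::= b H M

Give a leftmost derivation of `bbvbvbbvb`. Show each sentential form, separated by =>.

S => SP => PvP => MvP => bHMvP => bPMvP => bPvSMvP => bbvSMvP => bbvSPMvP => bbvPvPMvP => bbvMvPMvP => bbvbvPMvP => bbvbvbMvP => bbvbvbbvP => bbvbvbbvb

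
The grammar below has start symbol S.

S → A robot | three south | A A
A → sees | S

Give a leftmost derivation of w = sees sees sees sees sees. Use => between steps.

S => A A => sees A => sees S => sees A A => sees S A => sees A A A => sees S A A => sees A A A A => sees sees A A A => sees sees sees A A => sees sees sees sees A => sees sees sees sees sees

S => A A   [S → A A]
A A => sees A   [A → sees]
sees A => sees S   [A → S]
sees S => sees A A   [S → A A]
sees A A => sees S A   [A → S]
sees S A => sees A A A   [S → A A]
sees A A A => sees S A A   [A → S]
sees S A A => sees A A A A   [S → A A]
sees A A A A => sees sees A A A   [A → sees]
sees sees A A A => sees sees sees A A   [A → sees]
sees sees sees A A => sees sees sees sees A   [A → sees]
sees sees sees sees A => sees sees sees sees sees   [A → sees]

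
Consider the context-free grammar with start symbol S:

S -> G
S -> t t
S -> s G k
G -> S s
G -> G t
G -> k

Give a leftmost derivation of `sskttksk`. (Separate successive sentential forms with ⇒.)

S ⇒ sGk ⇒ sSsk ⇒ ssGksk ⇒ ssGtksk ⇒ ssGttksk ⇒ sskttksk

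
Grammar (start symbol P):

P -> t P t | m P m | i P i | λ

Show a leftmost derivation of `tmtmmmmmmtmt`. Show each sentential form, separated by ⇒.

P ⇒ tPt   [P -> t P t]
tPt ⇒ tmPmt   [P -> m P m]
tmPmt ⇒ tmtPtmt   [P -> t P t]
tmtPtmt ⇒ tmtmPmtmt   [P -> m P m]
tmtmPmtmt ⇒ tmtmmPmmtmt   [P -> m P m]
tmtmmPmmtmt ⇒ tmtmmmPmmmtmt   [P -> m P m]
tmtmmmPmmmtmt ⇒ tmtmmmmmmtmt   [P -> λ]

P ⇒ tPt ⇒ tmPmt ⇒ tmtPtmt ⇒ tmtmPmtmt ⇒ tmtmmPmmtmt ⇒ tmtmmmPmmmtmt ⇒ tmtmmmmmmtmt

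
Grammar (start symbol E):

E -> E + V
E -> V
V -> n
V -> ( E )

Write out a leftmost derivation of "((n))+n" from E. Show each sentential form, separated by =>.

E => E+V => V+V => (E)+V => (V)+V => ((E))+V => ((V))+V => ((n))+V => ((n))+n

E => E+V   [E -> E + V]
E+V => V+V   [E -> V]
V+V => (E)+V   [V -> ( E )]
(E)+V => (V)+V   [E -> V]
(V)+V => ((E))+V   [V -> ( E )]
((E))+V => ((V))+V   [E -> V]
((V))+V => ((n))+V   [V -> n]
((n))+V => ((n))+n   [V -> n]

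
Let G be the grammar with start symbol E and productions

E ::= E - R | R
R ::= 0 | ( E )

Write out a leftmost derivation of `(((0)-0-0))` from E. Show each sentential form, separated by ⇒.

E ⇒ R   [E ::= R]
R ⇒ (E)   [R ::= ( E )]
(E) ⇒ (R)   [E ::= R]
(R) ⇒ ((E))   [R ::= ( E )]
((E)) ⇒ ((E-R))   [E ::= E - R]
((E-R)) ⇒ ((E-R-R))   [E ::= E - R]
((E-R-R)) ⇒ ((R-R-R))   [E ::= R]
((R-R-R)) ⇒ (((E)-R-R))   [R ::= ( E )]
(((E)-R-R)) ⇒ (((R)-R-R))   [E ::= R]
(((R)-R-R)) ⇒ (((0)-R-R))   [R ::= 0]
(((0)-R-R)) ⇒ (((0)-0-R))   [R ::= 0]
(((0)-0-R)) ⇒ (((0)-0-0))   [R ::= 0]

E⇒R⇒(E)⇒(R)⇒((E))⇒((E-R))⇒((E-R-R))⇒((R-R-R))⇒(((E)-R-R))⇒(((R)-R-R))⇒(((0)-R-R))⇒(((0)-0-R))⇒(((0)-0-0))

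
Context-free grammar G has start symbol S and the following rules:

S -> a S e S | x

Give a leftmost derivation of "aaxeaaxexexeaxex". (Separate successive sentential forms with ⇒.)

S ⇒ aSeS   [S -> a S e S]
aSeS ⇒ aaSeSeS   [S -> a S e S]
aaSeSeS ⇒ aaxeSeS   [S -> x]
aaxeSeS ⇒ aaxeaSeSeS   [S -> a S e S]
aaxeaSeSeS ⇒ aaxeaaSeSeSeS   [S -> a S e S]
aaxeaaSeSeSeS ⇒ aaxeaaxeSeSeS   [S -> x]
aaxeaaxeSeSeS ⇒ aaxeaaxexeSeS   [S -> x]
aaxeaaxexeSeS ⇒ aaxeaaxexexeS   [S -> x]
aaxeaaxexexeS ⇒ aaxeaaxexexeaSeS   [S -> a S e S]
aaxeaaxexexeaSeS ⇒ aaxeaaxexexeaxeS   [S -> x]
aaxeaaxexexeaxeS ⇒ aaxeaaxexexeaxex   [S -> x]

S ⇒ aSeS ⇒ aaSeSeS ⇒ aaxeSeS ⇒ aaxeaSeSeS ⇒ aaxeaaSeSeSeS ⇒ aaxeaaxeSeSeS ⇒ aaxeaaxexeSeS ⇒ aaxeaaxexexeS ⇒ aaxeaaxexexeaSeS ⇒ aaxeaaxexexeaxeS ⇒ aaxeaaxexexeaxex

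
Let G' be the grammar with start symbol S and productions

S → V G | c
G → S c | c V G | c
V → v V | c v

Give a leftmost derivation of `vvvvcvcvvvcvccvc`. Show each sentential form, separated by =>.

S => VG => vVG => vvVG => vvvVG => vvvvVG => vvvvcvG => vvvvcvcVG => vvvvcvcvVG => vvvvcvcvvVG => vvvvcvcvvvVG => vvvvcvcvvvcvG => vvvvcvcvvvcvcVG => vvvvcvcvvvcvccvG => vvvvcvcvvvcvccvc

S => VG   [S → V G]
VG => vVG   [V → v V]
vVG => vvVG   [V → v V]
vvVG => vvvVG   [V → v V]
vvvVG => vvvvVG   [V → v V]
vvvvVG => vvvvcvG   [V → c v]
vvvvcvG => vvvvcvcVG   [G → c V G]
vvvvcvcVG => vvvvcvcvVG   [V → v V]
vvvvcvcvVG => vvvvcvcvvVG   [V → v V]
vvvvcvcvvVG => vvvvcvcvvvVG   [V → v V]
vvvvcvcvvvVG => vvvvcvcvvvcvG   [V → c v]
vvvvcvcvvvcvG => vvvvcvcvvvcvcVG   [G → c V G]
vvvvcvcvvvcvcVG => vvvvcvcvvvcvccvG   [V → c v]
vvvvcvcvvvcvccvG => vvvvcvcvvvcvccvc   [G → c]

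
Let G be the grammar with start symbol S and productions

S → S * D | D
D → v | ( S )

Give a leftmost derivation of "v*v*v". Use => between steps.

S => S*D   [S → S * D]
S*D => S*D*D   [S → S * D]
S*D*D => D*D*D   [S → D]
D*D*D => v*D*D   [D → v]
v*D*D => v*v*D   [D → v]
v*v*D => v*v*v   [D → v]

S => S*D => S*D*D => D*D*D => v*D*D => v*v*D => v*v*v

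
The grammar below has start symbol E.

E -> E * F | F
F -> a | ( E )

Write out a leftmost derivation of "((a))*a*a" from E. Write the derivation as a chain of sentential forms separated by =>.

E=>E*F=>E*F*F=>F*F*F=>(E)*F*F=>(F)*F*F=>((E))*F*F=>((F))*F*F=>((a))*F*F=>((a))*a*F=>((a))*a*a

E => E*F   [E -> E * F]
E*F => E*F*F   [E -> E * F]
E*F*F => F*F*F   [E -> F]
F*F*F => (E)*F*F   [F -> ( E )]
(E)*F*F => (F)*F*F   [E -> F]
(F)*F*F => ((E))*F*F   [F -> ( E )]
((E))*F*F => ((F))*F*F   [E -> F]
((F))*F*F => ((a))*F*F   [F -> a]
((a))*F*F => ((a))*a*F   [F -> a]
((a))*a*F => ((a))*a*a   [F -> a]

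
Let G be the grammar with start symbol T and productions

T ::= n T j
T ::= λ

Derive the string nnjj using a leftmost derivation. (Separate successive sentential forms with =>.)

T => nTj => nnTjj => nnjj

T => nTj   [T ::= n T j]
nTj => nnTjj   [T ::= n T j]
nnTjj => nnjj   [T ::= λ]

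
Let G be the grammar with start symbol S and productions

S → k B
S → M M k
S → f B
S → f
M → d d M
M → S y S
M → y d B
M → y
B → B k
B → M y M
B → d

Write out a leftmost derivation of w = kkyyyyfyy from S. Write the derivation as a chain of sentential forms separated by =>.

S => kB => kMyM => kSySyM => kkBySyM => kkMyMySyM => kkyyMySyM => kkyyyySyM => kkyyyyfyM => kkyyyyfyy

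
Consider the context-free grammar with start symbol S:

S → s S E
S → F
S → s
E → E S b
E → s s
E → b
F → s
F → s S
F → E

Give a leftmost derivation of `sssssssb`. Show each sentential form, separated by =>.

S=>F=>sS=>sF=>sE=>sESb=>sssSb=>ssssSEb=>sssssEb=>sssssssb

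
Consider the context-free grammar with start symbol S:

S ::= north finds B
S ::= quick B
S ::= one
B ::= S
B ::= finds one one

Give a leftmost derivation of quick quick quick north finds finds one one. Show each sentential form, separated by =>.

S => quick B => quick S => quick quick B => quick quick S => quick quick quick B => quick quick quick S => quick quick quick north finds B => quick quick quick north finds finds one one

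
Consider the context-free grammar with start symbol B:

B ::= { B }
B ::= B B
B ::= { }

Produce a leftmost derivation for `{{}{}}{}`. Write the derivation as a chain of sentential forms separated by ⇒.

B⇒BB⇒{B}B⇒{BB}B⇒{{}B}B⇒{{}{}}B⇒{{}{}}{}

B ⇒ BB   [B ::= B B]
BB ⇒ {B}B   [B ::= { B }]
{B}B ⇒ {BB}B   [B ::= B B]
{BB}B ⇒ {{}B}B   [B ::= { }]
{{}B}B ⇒ {{}{}}B   [B ::= { }]
{{}{}}B ⇒ {{}{}}{}   [B ::= { }]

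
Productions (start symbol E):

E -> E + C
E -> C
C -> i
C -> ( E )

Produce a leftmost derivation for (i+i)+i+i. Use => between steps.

E => E+C => E+C+C => C+C+C => (E)+C+C => (E+C)+C+C => (C+C)+C+C => (i+C)+C+C => (i+i)+C+C => (i+i)+i+C => (i+i)+i+i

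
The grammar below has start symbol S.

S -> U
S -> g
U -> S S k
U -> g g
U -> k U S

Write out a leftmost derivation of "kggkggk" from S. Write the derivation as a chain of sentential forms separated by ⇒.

S ⇒ U ⇒ SSk ⇒ USk ⇒ kUSSk ⇒ kSSkSSk ⇒ kgSkSSk ⇒ kggkSSk ⇒ kggkgSk ⇒ kggkggk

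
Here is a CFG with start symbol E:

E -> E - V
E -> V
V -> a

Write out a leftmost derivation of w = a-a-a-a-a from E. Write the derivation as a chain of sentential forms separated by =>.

E => E-V => E-V-V => E-V-V-V => E-V-V-V-V => V-V-V-V-V => a-V-V-V-V => a-a-V-V-V => a-a-a-V-V => a-a-a-a-V => a-a-a-a-a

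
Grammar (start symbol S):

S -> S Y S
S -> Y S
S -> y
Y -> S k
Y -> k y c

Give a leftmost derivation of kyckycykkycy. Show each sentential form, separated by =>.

S => YS   [S -> Y S]
YS => kycS   [Y -> k y c]
kycS => kycYS   [S -> Y S]
kycYS => kyckycS   [Y -> k y c]
kyckycS => kyckycYS   [S -> Y S]
kyckycYS => kyckycSkS   [Y -> S k]
kyckycSkS => kyckycykS   [S -> y]
kyckycykS => kyckycykYS   [S -> Y S]
kyckycykYS => kyckycykkycS   [Y -> k y c]
kyckycykkycS => kyckycykkycy   [S -> y]

S => YS => kycS => kycYS => kyckycS => kyckycYS => kyckycSkS => kyckycykS => kyckycykYS => kyckycykkycS => kyckycykkycy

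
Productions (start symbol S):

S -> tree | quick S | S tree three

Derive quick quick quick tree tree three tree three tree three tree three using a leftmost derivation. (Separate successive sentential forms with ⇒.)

S ⇒ S tree three ⇒ quick S tree three ⇒ quick S tree three tree three ⇒ quick S tree three tree three tree three ⇒ quick quick S tree three tree three tree three ⇒ quick quick S tree three tree three tree three tree three ⇒ quick quick quick S tree three tree three tree three tree three ⇒ quick quick quick tree tree three tree three tree three tree three

S ⇒ S tree three   [S -> S tree three]
S tree three ⇒ quick S tree three   [S -> quick S]
quick S tree three ⇒ quick S tree three tree three   [S -> S tree three]
quick S tree three tree three ⇒ quick S tree three tree three tree three   [S -> S tree three]
quick S tree three tree three tree three ⇒ quick quick S tree three tree three tree three   [S -> quick S]
quick quick S tree three tree three tree three ⇒ quick quick S tree three tree three tree three tree three   [S -> S tree three]
quick quick S tree three tree three tree three tree three ⇒ quick quick quick S tree three tree three tree three tree three   [S -> quick S]
quick quick quick S tree three tree three tree three tree three ⇒ quick quick quick tree tree three tree three tree three tree three   [S -> tree]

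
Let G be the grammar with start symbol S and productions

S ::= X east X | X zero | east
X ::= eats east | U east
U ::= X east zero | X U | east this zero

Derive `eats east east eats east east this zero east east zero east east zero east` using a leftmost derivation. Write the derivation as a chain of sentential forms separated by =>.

S => X east X => eats east east X => eats east east U east => eats east east X east zero east => eats east east U east east zero east => eats east east X east zero east east zero east => eats east east U east east zero east east zero east => eats east east X U east east zero east east zero east => eats east east eats east U east east zero east east zero east => eats east east eats east east this zero east east zero east east zero east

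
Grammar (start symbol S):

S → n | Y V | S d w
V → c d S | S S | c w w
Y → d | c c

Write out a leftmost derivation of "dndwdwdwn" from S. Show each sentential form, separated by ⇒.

S ⇒ YV ⇒ dV ⇒ dSS ⇒ dSdwS ⇒ dSdwdwS ⇒ dSdwdwdwS ⇒ dndwdwdwS ⇒ dndwdwdwn

S ⇒ YV   [S → Y V]
YV ⇒ dV   [Y → d]
dV ⇒ dSS   [V → S S]
dSS ⇒ dSdwS   [S → S d w]
dSdwS ⇒ dSdwdwS   [S → S d w]
dSdwdwS ⇒ dSdwdwdwS   [S → S d w]
dSdwdwdwS ⇒ dndwdwdwS   [S → n]
dndwdwdwS ⇒ dndwdwdwn   [S → n]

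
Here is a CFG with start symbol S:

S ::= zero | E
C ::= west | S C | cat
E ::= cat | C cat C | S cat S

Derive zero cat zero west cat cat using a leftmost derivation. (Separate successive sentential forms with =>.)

S => E => S cat S => zero cat S => zero cat E => zero cat C cat C => zero cat S C cat C => zero cat zero C cat C => zero cat zero west cat C => zero cat zero west cat cat

S => E   [S ::= E]
E => S cat S   [E ::= S cat S]
S cat S => zero cat S   [S ::= zero]
zero cat S => zero cat E   [S ::= E]
zero cat E => zero cat C cat C   [E ::= C cat C]
zero cat C cat C => zero cat S C cat C   [C ::= S C]
zero cat S C cat C => zero cat zero C cat C   [S ::= zero]
zero cat zero C cat C => zero cat zero west cat C   [C ::= west]
zero cat zero west cat C => zero cat zero west cat cat   [C ::= cat]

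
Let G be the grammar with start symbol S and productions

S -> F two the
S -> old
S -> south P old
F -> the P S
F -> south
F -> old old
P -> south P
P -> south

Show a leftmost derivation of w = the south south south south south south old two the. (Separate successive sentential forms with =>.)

S => F two the => the P S two the => the south P S two the => the south south P S two the => the south south south P S two the => the south south south south P S two the => the south south south south south P S two the => the south south south south south south S two the => the south south south south south south old two the

S => F two the   [S -> F two the]
F two the => the P S two the   [F -> the P S]
the P S two the => the south P S two the   [P -> south P]
the south P S two the => the south south P S two the   [P -> south P]
the south south P S two the => the south south south P S two the   [P -> south P]
the south south south P S two the => the south south south south P S two the   [P -> south P]
the south south south south P S two the => the south south south south south P S two the   [P -> south P]
the south south south south south P S two the => the south south south south south south S two the   [P -> south]
the south south south south south south S two the => the south south south south south south old two the   [S -> old]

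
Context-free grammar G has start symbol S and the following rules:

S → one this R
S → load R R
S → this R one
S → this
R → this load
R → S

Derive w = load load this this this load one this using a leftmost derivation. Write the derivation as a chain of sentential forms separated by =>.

S => load R R => load S R => load load R R R => load load S R R => load load this R R => load load this S R => load load this this R one R => load load this this this load one R => load load this this this load one S => load load this this this load one this

S => load R R   [S → load R R]
load R R => load S R   [R → S]
load S R => load load R R R   [S → load R R]
load load R R R => load load S R R   [R → S]
load load S R R => load load this R R   [S → this]
load load this R R => load load this S R   [R → S]
load load this S R => load load this this R one R   [S → this R one]
load load this this R one R => load load this this this load one R   [R → this load]
load load this this this load one R => load load this this this load one S   [R → S]
load load this this this load one S => load load this this this load one this   [S → this]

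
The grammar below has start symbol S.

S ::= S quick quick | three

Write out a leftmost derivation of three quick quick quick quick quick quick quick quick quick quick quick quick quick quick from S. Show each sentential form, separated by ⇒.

S ⇒ S quick quick ⇒ S quick quick quick quick ⇒ S quick quick quick quick quick quick ⇒ S quick quick quick quick quick quick quick quick ⇒ S quick quick quick quick quick quick quick quick quick quick ⇒ S quick quick quick quick quick quick quick quick quick quick quick quick ⇒ S quick quick quick quick quick quick quick quick quick quick quick quick quick quick ⇒ three quick quick quick quick quick quick quick quick quick quick quick quick quick quick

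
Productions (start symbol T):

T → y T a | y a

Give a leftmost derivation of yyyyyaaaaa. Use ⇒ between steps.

T ⇒ yTa ⇒ yyTaa ⇒ yyyTaaa ⇒ yyyyTaaaa ⇒ yyyyyaaaaa

T ⇒ yTa   [T → y T a]
yTa ⇒ yyTaa   [T → y T a]
yyTaa ⇒ yyyTaaa   [T → y T a]
yyyTaaa ⇒ yyyyTaaaa   [T → y T a]
yyyyTaaaa ⇒ yyyyyaaaaa   [T → y a]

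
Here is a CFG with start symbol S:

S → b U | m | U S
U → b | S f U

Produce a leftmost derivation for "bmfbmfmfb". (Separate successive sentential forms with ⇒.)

S ⇒ bU   [S → b U]
bU ⇒ bSfU   [U → S f U]
bSfU ⇒ bUSfU   [S → U S]
bUSfU ⇒ bSfUSfU   [U → S f U]
bSfUSfU ⇒ bmfUSfU   [S → m]
bmfUSfU ⇒ bmfbSfU   [U → b]
bmfbSfU ⇒ bmfbmfU   [S → m]
bmfbmfU ⇒ bmfbmfSfU   [U → S f U]
bmfbmfSfU ⇒ bmfbmfmfU   [S → m]
bmfbmfmfU ⇒ bmfbmfmfb   [U → b]

S ⇒ bU ⇒ bSfU ⇒ bUSfU ⇒ bSfUSfU ⇒ bmfUSfU ⇒ bmfbSfU ⇒ bmfbmfU ⇒ bmfbmfSfU ⇒ bmfbmfmfU ⇒ bmfbmfmfb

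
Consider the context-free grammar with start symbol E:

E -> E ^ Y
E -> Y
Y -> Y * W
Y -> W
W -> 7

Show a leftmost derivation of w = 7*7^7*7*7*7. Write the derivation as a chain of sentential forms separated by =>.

E => E^Y   [E -> E ^ Y]
E^Y => Y^Y   [E -> Y]
Y^Y => Y*W^Y   [Y -> Y * W]
Y*W^Y => W*W^Y   [Y -> W]
W*W^Y => 7*W^Y   [W -> 7]
7*W^Y => 7*7^Y   [W -> 7]
7*7^Y => 7*7^Y*W   [Y -> Y * W]
7*7^Y*W => 7*7^Y*W*W   [Y -> Y * W]
7*7^Y*W*W => 7*7^Y*W*W*W   [Y -> Y * W]
7*7^Y*W*W*W => 7*7^W*W*W*W   [Y -> W]
7*7^W*W*W*W => 7*7^7*W*W*W   [W -> 7]
7*7^7*W*W*W => 7*7^7*7*W*W   [W -> 7]
7*7^7*7*W*W => 7*7^7*7*7*W   [W -> 7]
7*7^7*7*7*W => 7*7^7*7*7*7   [W -> 7]

E => E^Y => Y^Y => Y*W^Y => W*W^Y => 7*W^Y => 7*7^Y => 7*7^Y*W => 7*7^Y*W*W => 7*7^Y*W*W*W => 7*7^W*W*W*W => 7*7^7*W*W*W => 7*7^7*7*W*W => 7*7^7*7*7*W => 7*7^7*7*7*7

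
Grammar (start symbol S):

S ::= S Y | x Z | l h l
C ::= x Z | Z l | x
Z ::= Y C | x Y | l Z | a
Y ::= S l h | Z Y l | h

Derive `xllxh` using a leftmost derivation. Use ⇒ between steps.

S ⇒ xZ ⇒ xlZ ⇒ xllZ ⇒ xllxY ⇒ xllxh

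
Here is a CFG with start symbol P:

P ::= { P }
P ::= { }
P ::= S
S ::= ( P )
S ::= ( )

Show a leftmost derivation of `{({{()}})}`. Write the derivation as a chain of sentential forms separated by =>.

P => {P} => {S} => {(P)} => {({P})} => {({{P}})} => {({{S}})} => {({{()}})}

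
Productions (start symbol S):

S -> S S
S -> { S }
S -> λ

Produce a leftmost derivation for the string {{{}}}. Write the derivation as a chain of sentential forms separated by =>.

S => SS   [S -> S S]
SS => SSS   [S -> S S]
SSS => SSSS   [S -> S S]
SSSS => SSSSS   [S -> S S]
SSSSS => {S}SSSS   [S -> { S }]
{S}SSSS => {{S}}SSSS   [S -> { S }]
{{S}}SSSS => {{{S}}}SSSS   [S -> { S }]
{{{S}}}SSSS => {{{}}}SSSS   [S -> λ]
{{{}}}SSSS => {{{}}}SSS   [S -> λ]
{{{}}}SSS => {{{}}}SS   [S -> λ]
{{{}}}SS => {{{}}}S   [S -> λ]
{{{}}}S => {{{}}}   [S -> λ]

S => SS => SSS => SSSS => SSSSS => {S}SSSS => {{S}}SSSS => {{{S}}}SSSS => {{{}}}SSSS => {{{}}}SSS => {{{}}}SS => {{{}}}S => {{{}}}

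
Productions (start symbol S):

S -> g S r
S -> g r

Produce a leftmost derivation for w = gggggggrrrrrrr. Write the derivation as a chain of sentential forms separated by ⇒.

S ⇒ gSr ⇒ ggSrr ⇒ gggSrrr ⇒ ggggSrrrr ⇒ gggggSrrrrr ⇒ ggggggSrrrrrr ⇒ gggggggrrrrrrr

S ⇒ gSr   [S -> g S r]
gSr ⇒ ggSrr   [S -> g S r]
ggSrr ⇒ gggSrrr   [S -> g S r]
gggSrrr ⇒ ggggSrrrr   [S -> g S r]
ggggSrrrr ⇒ gggggSrrrrr   [S -> g S r]
gggggSrrrrr ⇒ ggggggSrrrrrr   [S -> g S r]
ggggggSrrrrrr ⇒ gggggggrrrrrrr   [S -> g r]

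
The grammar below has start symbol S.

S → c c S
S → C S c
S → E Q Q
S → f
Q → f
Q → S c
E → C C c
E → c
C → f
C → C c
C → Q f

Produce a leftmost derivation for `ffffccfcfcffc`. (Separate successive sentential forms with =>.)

S=>CSc=>QfSc=>ffSc=>ffEQQc=>ffCCcQQc=>ffCcCcQQc=>ffQfcCcQQc=>ffScfcCcQQc=>ffCSccfcCcQQc=>fffSccfcCcQQc=>ffffccfcCcQQc=>ffffccfcfcQQc=>ffffccfcfcfQc=>ffffccfcfcffc

S => CSc   [S → C S c]
CSc => QfSc   [C → Q f]
QfSc => ffSc   [Q → f]
ffSc => ffEQQc   [S → E Q Q]
ffEQQc => ffCCcQQc   [E → C C c]
ffCCcQQc => ffCcCcQQc   [C → C c]
ffCcCcQQc => ffQfcCcQQc   [C → Q f]
ffQfcCcQQc => ffScfcCcQQc   [Q → S c]
ffScfcCcQQc => ffCSccfcCcQQc   [S → C S c]
ffCSccfcCcQQc => fffSccfcCcQQc   [C → f]
fffSccfcCcQQc => ffffccfcCcQQc   [S → f]
ffffccfcCcQQc => ffffccfcfcQQc   [C → f]
ffffccfcfcQQc => ffffccfcfcfQc   [Q → f]
ffffccfcfcfQc => ffffccfcfcffc   [Q → f]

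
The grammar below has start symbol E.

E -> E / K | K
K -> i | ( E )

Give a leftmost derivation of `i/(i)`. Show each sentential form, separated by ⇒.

E ⇒ E/K   [E -> E / K]
E/K ⇒ K/K   [E -> K]
K/K ⇒ i/K   [K -> i]
i/K ⇒ i/(E)   [K -> ( E )]
i/(E) ⇒ i/(K)   [E -> K]
i/(K) ⇒ i/(i)   [K -> i]

E⇒E/K⇒K/K⇒i/K⇒i/(E)⇒i/(K)⇒i/(i)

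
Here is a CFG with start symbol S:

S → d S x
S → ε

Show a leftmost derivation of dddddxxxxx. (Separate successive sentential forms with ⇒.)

S⇒dSx⇒ddSxx⇒dddSxxx⇒ddddSxxxx⇒dddddSxxxxx⇒dddddxxxxx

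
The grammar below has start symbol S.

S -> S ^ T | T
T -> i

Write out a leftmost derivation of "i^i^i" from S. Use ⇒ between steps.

S ⇒ S^T   [S -> S ^ T]
S^T ⇒ S^T^T   [S -> S ^ T]
S^T^T ⇒ T^T^T   [S -> T]
T^T^T ⇒ i^T^T   [T -> i]
i^T^T ⇒ i^i^T   [T -> i]
i^i^T ⇒ i^i^i   [T -> i]

S ⇒ S^T ⇒ S^T^T ⇒ T^T^T ⇒ i^T^T ⇒ i^i^T ⇒ i^i^i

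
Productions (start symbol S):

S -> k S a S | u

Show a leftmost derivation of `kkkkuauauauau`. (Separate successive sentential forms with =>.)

S => kSaS => kkSaSaS => kkkSaSaSaS => kkkkSaSaSaSaS => kkkkuaSaSaSaS => kkkkuauaSaSaS => kkkkuauauaSaS => kkkkuauauauaS => kkkkuauauauau

S => kSaS   [S -> k S a S]
kSaS => kkSaSaS   [S -> k S a S]
kkSaSaS => kkkSaSaSaS   [S -> k S a S]
kkkSaSaSaS => kkkkSaSaSaSaS   [S -> k S a S]
kkkkSaSaSaSaS => kkkkuaSaSaSaS   [S -> u]
kkkkuaSaSaSaS => kkkkuauaSaSaS   [S -> u]
kkkkuauaSaSaS => kkkkuauauaSaS   [S -> u]
kkkkuauauaSaS => kkkkuauauauaS   [S -> u]
kkkkuauauauaS => kkkkuauauauau   [S -> u]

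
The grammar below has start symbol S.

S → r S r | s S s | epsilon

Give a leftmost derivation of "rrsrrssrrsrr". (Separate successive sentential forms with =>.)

S => rSr   [S → r S r]
rSr => rrSrr   [S → r S r]
rrSrr => rrsSsrr   [S → s S s]
rrsSsrr => rrsrSrsrr   [S → r S r]
rrsrSrsrr => rrsrrSrrsrr   [S → r S r]
rrsrrSrrsrr => rrsrrsSsrrsrr   [S → s S s]
rrsrrsSsrrsrr => rrsrrssrrsrr   [S → epsilon]

S=>rSr=>rrSrr=>rrsSsrr=>rrsrSrsrr=>rrsrrSrrsrr=>rrsrrsSsrrsrr=>rrsrrssrrsrr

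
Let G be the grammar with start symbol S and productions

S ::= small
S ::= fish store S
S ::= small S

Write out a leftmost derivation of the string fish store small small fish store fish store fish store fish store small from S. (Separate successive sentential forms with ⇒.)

S ⇒ fish store S ⇒ fish store small S ⇒ fish store small small S ⇒ fish store small small fish store S ⇒ fish store small small fish store fish store S ⇒ fish store small small fish store fish store fish store S ⇒ fish store small small fish store fish store fish store fish store S ⇒ fish store small small fish store fish store fish store fish store small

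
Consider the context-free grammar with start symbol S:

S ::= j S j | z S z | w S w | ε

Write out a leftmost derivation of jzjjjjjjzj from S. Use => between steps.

S => jSj   [S ::= j S j]
jSj => jzSzj   [S ::= z S z]
jzSzj => jzjSjzj   [S ::= j S j]
jzjSjzj => jzjjSjjzj   [S ::= j S j]
jzjjSjjzj => jzjjjSjjjzj   [S ::= j S j]
jzjjjSjjjzj => jzjjjjjjzj   [S ::= ε]

S => jSj => jzSzj => jzjSjzj => jzjjSjjzj => jzjjjSjjjzj => jzjjjjjjzj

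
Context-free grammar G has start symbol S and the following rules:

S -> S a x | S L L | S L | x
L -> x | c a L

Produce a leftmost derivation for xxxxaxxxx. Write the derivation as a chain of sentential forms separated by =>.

S => SL => SLLL => SaxLLL => SLLaxLLL => SLLLaxLLL => xLLLaxLLL => xxLLaxLLL => xxxLaxLLL => xxxxaxLLL => xxxxaxxLL => xxxxaxxxL => xxxxaxxxx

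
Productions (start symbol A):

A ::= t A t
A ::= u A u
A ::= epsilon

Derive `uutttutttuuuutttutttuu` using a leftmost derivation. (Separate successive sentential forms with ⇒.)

A ⇒ uAu   [A ::= u A u]
uAu ⇒ uuAuu   [A ::= u A u]
uuAuu ⇒ uutAtuu   [A ::= t A t]
uutAtuu ⇒ uuttAttuu   [A ::= t A t]
uuttAttuu ⇒ uutttAtttuu   [A ::= t A t]
uutttAtttuu ⇒ uutttuAutttuu   [A ::= u A u]
uutttuAutttuu ⇒ uutttutAtutttuu   [A ::= t A t]
uutttutAtutttuu ⇒ uutttuttAttutttuu   [A ::= t A t]
uutttuttAttutttuu ⇒ uutttutttAtttutttuu   [A ::= t A t]
uutttutttAtttutttuu ⇒ uutttutttuAutttutttuu   [A ::= u A u]
uutttutttuAutttutttuu ⇒ uutttutttuuAuutttutttuu   [A ::= u A u]
uutttutttuuAuutttutttuu ⇒ uutttutttuuuutttutttuu   [A ::= epsilon]

A ⇒ uAu ⇒ uuAuu ⇒ uutAtuu ⇒ uuttAttuu ⇒ uutttAtttuu ⇒ uutttuAutttuu ⇒ uutttutAtutttuu ⇒ uutttuttAttutttuu ⇒ uutttutttAtttutttuu ⇒ uutttutttuAutttutttuu ⇒ uutttutttuuAuutttutttuu ⇒ uutttutttuuuutttutttuu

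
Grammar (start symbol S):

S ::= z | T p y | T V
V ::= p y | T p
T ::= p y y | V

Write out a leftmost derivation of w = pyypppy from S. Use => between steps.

S => Tpy   [S ::= T p y]
Tpy => Vpy   [T ::= V]
Vpy => Tppy   [V ::= T p]
Tppy => Vppy   [T ::= V]
Vppy => Tpppy   [V ::= T p]
Tpppy => pyypppy   [T ::= p y y]

S=>Tpy=>Vpy=>Tppy=>Vppy=>Tpppy=>pyypppy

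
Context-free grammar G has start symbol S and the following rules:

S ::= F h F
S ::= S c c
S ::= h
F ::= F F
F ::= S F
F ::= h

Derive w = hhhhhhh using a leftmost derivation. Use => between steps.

S => FhF => SFhF => FhFFhF => FFhFFhF => hFhFFhF => hhhFFhF => hhhhFhF => hhhhhhF => hhhhhhh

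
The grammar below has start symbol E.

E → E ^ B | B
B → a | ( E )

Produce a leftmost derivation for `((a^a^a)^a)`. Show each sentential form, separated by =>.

E => B => (E) => (E^B) => (B^B) => ((E)^B) => ((E^B)^B) => ((E^B^B)^B) => ((B^B^B)^B) => ((a^B^B)^B) => ((a^a^B)^B) => ((a^a^a)^B) => ((a^a^a)^a)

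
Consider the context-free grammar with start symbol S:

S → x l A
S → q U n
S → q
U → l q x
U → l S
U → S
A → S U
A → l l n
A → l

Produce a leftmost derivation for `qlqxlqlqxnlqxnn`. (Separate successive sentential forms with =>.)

S => qUn => qlSn => qlqUnn => qlqSnn => qlqxlAnn => qlqxlSUnn => qlqxlqUnUnn => qlqxlqlqxnUnn => qlqxlqlqxnlqxnn

S => qUn   [S → q U n]
qUn => qlSn   [U → l S]
qlSn => qlqUnn   [S → q U n]
qlqUnn => qlqSnn   [U → S]
qlqSnn => qlqxlAnn   [S → x l A]
qlqxlAnn => qlqxlSUnn   [A → S U]
qlqxlSUnn => qlqxlqUnUnn   [S → q U n]
qlqxlqUnUnn => qlqxlqlqxnUnn   [U → l q x]
qlqxlqlqxnUnn => qlqxlqlqxnlqxnn   [U → l q x]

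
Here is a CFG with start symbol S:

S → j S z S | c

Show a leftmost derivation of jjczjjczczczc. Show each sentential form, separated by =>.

S => jSzS   [S → j S z S]
jSzS => jjSzSzS   [S → j S z S]
jjSzSzS => jjczSzS   [S → c]
jjczSzS => jjczjSzSzS   [S → j S z S]
jjczjSzSzS => jjczjjSzSzSzS   [S → j S z S]
jjczjjSzSzSzS => jjczjjczSzSzS   [S → c]
jjczjjczSzSzS => jjczjjczczSzS   [S → c]
jjczjjczczSzS => jjczjjczczczS   [S → c]
jjczjjczczczS => jjczjjczczczc   [S → c]

S=>jSzS=>jjSzSzS=>jjczSzS=>jjczjSzSzS=>jjczjjSzSzSzS=>jjczjjczSzSzS=>jjczjjczczSzS=>jjczjjczczczS=>jjczjjczczczc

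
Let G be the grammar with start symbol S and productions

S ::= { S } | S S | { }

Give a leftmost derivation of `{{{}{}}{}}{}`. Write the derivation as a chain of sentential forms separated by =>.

S => SS => {S}S => {SS}S => {{S}S}S => {{SS}S}S => {{{}S}S}S => {{{}{}}S}S => {{{}{}}{}}S => {{{}{}}{}}{}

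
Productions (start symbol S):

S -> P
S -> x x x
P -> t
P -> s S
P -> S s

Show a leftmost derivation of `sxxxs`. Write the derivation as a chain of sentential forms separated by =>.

S => P   [S -> P]
P => Ss   [P -> S s]
Ss => Ps   [S -> P]
Ps => sSs   [P -> s S]
sSs => sxxxs   [S -> x x x]

S => P => Ss => Ps => sSs => sxxxs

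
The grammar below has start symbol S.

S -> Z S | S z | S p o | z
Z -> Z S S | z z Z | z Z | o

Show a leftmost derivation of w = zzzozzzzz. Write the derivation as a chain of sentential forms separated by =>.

S => ZS   [S -> Z S]
ZS => zZS   [Z -> z Z]
zZS => zZSSS   [Z -> Z S S]
zZSSS => zzZSSS   [Z -> z Z]
zzZSSS => zzzZSSS   [Z -> z Z]
zzzZSSS => zzzZSSSSS   [Z -> Z S S]
zzzZSSSSS => zzzoSSSSS   [Z -> o]
zzzoSSSSS => zzzozSSSS   [S -> z]
zzzozSSSS => zzzozzSSS   [S -> z]
zzzozzSSS => zzzozzzSS   [S -> z]
zzzozzzSS => zzzozzzzS   [S -> z]
zzzozzzzS => zzzozzzzz   [S -> z]

S=>ZS=>zZS=>zZSSS=>zzZSSS=>zzzZSSS=>zzzZSSSSS=>zzzoSSSSS=>zzzozSSSS=>zzzozzSSS=>zzzozzzSS=>zzzozzzzS=>zzzozzzzz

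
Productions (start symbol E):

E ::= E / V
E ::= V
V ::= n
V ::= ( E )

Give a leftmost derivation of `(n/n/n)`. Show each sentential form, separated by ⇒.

E ⇒ V ⇒ (E) ⇒ (E/V) ⇒ (E/V/V) ⇒ (V/V/V) ⇒ (n/V/V) ⇒ (n/n/V) ⇒ (n/n/n)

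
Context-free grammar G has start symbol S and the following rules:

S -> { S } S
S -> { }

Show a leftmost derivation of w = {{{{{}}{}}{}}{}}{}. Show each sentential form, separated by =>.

S => {S}S   [S -> { S } S]
{S}S => {{S}S}S   [S -> { S } S]
{{S}S}S => {{{S}S}S}S   [S -> { S } S]
{{{S}S}S}S => {{{{S}S}S}S}S   [S -> { S } S]
{{{{S}S}S}S}S => {{{{{}}S}S}S}S   [S -> { }]
{{{{{}}S}S}S}S => {{{{{}}{}}S}S}S   [S -> { }]
{{{{{}}{}}S}S}S => {{{{{}}{}}{}}S}S   [S -> { }]
{{{{{}}{}}{}}S}S => {{{{{}}{}}{}}{}}S   [S -> { }]
{{{{{}}{}}{}}{}}S => {{{{{}}{}}{}}{}}{}   [S -> { }]

S => {S}S => {{S}S}S => {{{S}S}S}S => {{{{S}S}S}S}S => {{{{{}}S}S}S}S => {{{{{}}{}}S}S}S => {{{{{}}{}}{}}S}S => {{{{{}}{}}{}}{}}S => {{{{{}}{}}{}}{}}{}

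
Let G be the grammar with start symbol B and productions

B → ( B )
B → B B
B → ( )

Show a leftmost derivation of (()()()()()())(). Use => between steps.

B => BB   [B → B B]
BB => (B)B   [B → ( B )]
(B)B => (BB)B   [B → B B]
(BB)B => (BBB)B   [B → B B]
(BBB)B => (BBBB)B   [B → B B]
(BBBB)B => (()BBB)B   [B → ( )]
(()BBB)B => (()BBBB)B   [B → B B]
(()BBBB)B => (()BBBBB)B   [B → B B]
(()BBBBB)B => (()()BBBB)B   [B → ( )]
(()()BBBB)B => (()()()BBB)B   [B → ( )]
(()()()BBB)B => (()()()()BB)B   [B → ( )]
(()()()()BB)B => (()()()()()B)B   [B → ( )]
(()()()()()B)B => (()()()()()())B   [B → ( )]
(()()()()()())B => (()()()()()())()   [B → ( )]

B => BB => (B)B => (BB)B => (BBB)B => (BBBB)B => (()BBB)B => (()BBBB)B => (()BBBBB)B => (()()BBBB)B => (()()()BBB)B => (()()()()BB)B => (()()()()()B)B => (()()()()()())B => (()()()()()())()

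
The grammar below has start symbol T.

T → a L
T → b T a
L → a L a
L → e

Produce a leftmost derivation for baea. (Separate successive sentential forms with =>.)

T => bTa   [T → b T a]
bTa => baLa   [T → a L]
baLa => baea   [L → e]

T=>bTa=>baLa=>baea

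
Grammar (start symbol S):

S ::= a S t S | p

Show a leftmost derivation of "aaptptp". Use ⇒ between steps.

S ⇒ aStS ⇒ aaStStS ⇒ aaptStS ⇒ aaptptS ⇒ aaptptp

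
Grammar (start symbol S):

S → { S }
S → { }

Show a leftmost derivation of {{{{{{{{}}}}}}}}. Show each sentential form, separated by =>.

S=>{S}=>{{S}}=>{{{S}}}=>{{{{S}}}}=>{{{{{S}}}}}=>{{{{{{S}}}}}}=>{{{{{{{S}}}}}}}=>{{{{{{{{}}}}}}}}

S => {S}   [S → { S }]
{S} => {{S}}   [S → { S }]
{{S}} => {{{S}}}   [S → { S }]
{{{S}}} => {{{{S}}}}   [S → { S }]
{{{{S}}}} => {{{{{S}}}}}   [S → { S }]
{{{{{S}}}}} => {{{{{{S}}}}}}   [S → { S }]
{{{{{{S}}}}}} => {{{{{{{S}}}}}}}   [S → { S }]
{{{{{{{S}}}}}}} => {{{{{{{{}}}}}}}}   [S → { }]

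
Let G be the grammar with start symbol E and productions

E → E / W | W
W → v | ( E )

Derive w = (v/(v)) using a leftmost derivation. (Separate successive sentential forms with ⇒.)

E⇒W⇒(E)⇒(E/W)⇒(W/W)⇒(v/W)⇒(v/(E))⇒(v/(W))⇒(v/(v))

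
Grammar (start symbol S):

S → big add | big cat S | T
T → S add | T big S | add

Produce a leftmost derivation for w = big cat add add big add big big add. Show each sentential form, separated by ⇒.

S ⇒ T   [S → T]
T ⇒ T big S   [T → T big S]
T big S ⇒ S add big S   [T → S add]
S add big S ⇒ big cat S add big S   [S → big cat S]
big cat S add big S ⇒ big cat T add big S   [S → T]
big cat T add big S ⇒ big cat add add big S   [T → add]
big cat add add big S ⇒ big cat add add big T   [S → T]
big cat add add big T ⇒ big cat add add big T big S   [T → T big S]
big cat add add big T big S ⇒ big cat add add big add big S   [T → add]
big cat add add big add big S ⇒ big cat add add big add big big add   [S → big add]

S ⇒ T ⇒ T big S ⇒ S add big S ⇒ big cat S add big S ⇒ big cat T add big S ⇒ big cat add add big S ⇒ big cat add add big T ⇒ big cat add add big T big S ⇒ big cat add add big add big S ⇒ big cat add add big add big big add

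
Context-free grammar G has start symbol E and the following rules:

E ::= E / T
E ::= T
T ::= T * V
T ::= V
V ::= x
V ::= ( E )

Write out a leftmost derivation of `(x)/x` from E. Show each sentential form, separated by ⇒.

E ⇒ E/T   [E ::= E / T]
E/T ⇒ T/T   [E ::= T]
T/T ⇒ V/T   [T ::= V]
V/T ⇒ (E)/T   [V ::= ( E )]
(E)/T ⇒ (T)/T   [E ::= T]
(T)/T ⇒ (V)/T   [T ::= V]
(V)/T ⇒ (x)/T   [V ::= x]
(x)/T ⇒ (x)/V   [T ::= V]
(x)/V ⇒ (x)/x   [V ::= x]

E⇒E/T⇒T/T⇒V/T⇒(E)/T⇒(T)/T⇒(V)/T⇒(x)/T⇒(x)/V⇒(x)/x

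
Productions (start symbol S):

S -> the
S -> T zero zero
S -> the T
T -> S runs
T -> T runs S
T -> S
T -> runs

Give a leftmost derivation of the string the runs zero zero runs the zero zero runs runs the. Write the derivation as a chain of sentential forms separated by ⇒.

S ⇒ the T ⇒ the T runs S ⇒ the S runs runs S ⇒ the T zero zero runs runs S ⇒ the T runs S zero zero runs runs S ⇒ the S runs S zero zero runs runs S ⇒ the T zero zero runs S zero zero runs runs S ⇒ the runs zero zero runs S zero zero runs runs S ⇒ the runs zero zero runs the zero zero runs runs S ⇒ the runs zero zero runs the zero zero runs runs the

S ⇒ the T   [S -> the T]
the T ⇒ the T runs S   [T -> T runs S]
the T runs S ⇒ the S runs runs S   [T -> S runs]
the S runs runs S ⇒ the T zero zero runs runs S   [S -> T zero zero]
the T zero zero runs runs S ⇒ the T runs S zero zero runs runs S   [T -> T runs S]
the T runs S zero zero runs runs S ⇒ the S runs S zero zero runs runs S   [T -> S]
the S runs S zero zero runs runs S ⇒ the T zero zero runs S zero zero runs runs S   [S -> T zero zero]
the T zero zero runs S zero zero runs runs S ⇒ the runs zero zero runs S zero zero runs runs S   [T -> runs]
the runs zero zero runs S zero zero runs runs S ⇒ the runs zero zero runs the zero zero runs runs S   [S -> the]
the runs zero zero runs the zero zero runs runs S ⇒ the runs zero zero runs the zero zero runs runs the   [S -> the]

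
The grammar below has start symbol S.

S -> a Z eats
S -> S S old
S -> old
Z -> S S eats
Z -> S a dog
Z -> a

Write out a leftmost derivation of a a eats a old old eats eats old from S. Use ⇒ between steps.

S ⇒ S S old ⇒ a Z eats S old ⇒ a a eats S old ⇒ a a eats a Z eats old ⇒ a a eats a S S eats eats old ⇒ a a eats a old S eats eats old ⇒ a a eats a old old eats eats old

S ⇒ S S old   [S -> S S old]
S S old ⇒ a Z eats S old   [S -> a Z eats]
a Z eats S old ⇒ a a eats S old   [Z -> a]
a a eats S old ⇒ a a eats a Z eats old   [S -> a Z eats]
a a eats a Z eats old ⇒ a a eats a S S eats eats old   [Z -> S S eats]
a a eats a S S eats eats old ⇒ a a eats a old S eats eats old   [S -> old]
a a eats a old S eats eats old ⇒ a a eats a old old eats eats old   [S -> old]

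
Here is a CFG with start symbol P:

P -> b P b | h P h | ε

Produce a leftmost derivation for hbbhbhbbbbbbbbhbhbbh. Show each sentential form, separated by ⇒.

P ⇒ hPh   [P -> h P h]
hPh ⇒ hbPbh   [P -> b P b]
hbPbh ⇒ hbbPbbh   [P -> b P b]
hbbPbbh ⇒ hbbhPhbbh   [P -> h P h]
hbbhPhbbh ⇒ hbbhbPbhbbh   [P -> b P b]
hbbhbPbhbbh ⇒ hbbhbhPhbhbbh   [P -> h P h]
hbbhbhPhbhbbh ⇒ hbbhbhbPbhbhbbh   [P -> b P b]
hbbhbhbPbhbhbbh ⇒ hbbhbhbbPbbhbhbbh   [P -> b P b]
hbbhbhbbPbbhbhbbh ⇒ hbbhbhbbbPbbbhbhbbh   [P -> b P b]
hbbhbhbbbPbbbhbhbbh ⇒ hbbhbhbbbbPbbbbhbhbbh   [P -> b P b]
hbbhbhbbbbPbbbbhbhbbh ⇒ hbbhbhbbbbbbbbhbhbbh   [P -> ε]

P⇒hPh⇒hbPbh⇒hbbPbbh⇒hbbhPhbbh⇒hbbhbPbhbbh⇒hbbhbhPhbhbbh⇒hbbhbhbPbhbhbbh⇒hbbhbhbbPbbhbhbbh⇒hbbhbhbbbPbbbhbhbbh⇒hbbhbhbbbbPbbbbhbhbbh⇒hbbhbhbbbbbbbbhbhbbh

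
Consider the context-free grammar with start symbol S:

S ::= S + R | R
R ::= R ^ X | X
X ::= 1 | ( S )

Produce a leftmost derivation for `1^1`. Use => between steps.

S => R => R^X => X^X => 1^X => 1^1

S => R   [S ::= R]
R => R^X   [R ::= R ^ X]
R^X => X^X   [R ::= X]
X^X => 1^X   [X ::= 1]
1^X => 1^1   [X ::= 1]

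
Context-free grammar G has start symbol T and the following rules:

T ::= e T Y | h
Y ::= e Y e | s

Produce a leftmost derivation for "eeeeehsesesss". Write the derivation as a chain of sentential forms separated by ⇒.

T⇒eTY⇒eeTYY⇒eeeTYYY⇒eeeeTYYYY⇒eeeeeTYYYYY⇒eeeeehYYYYY⇒eeeeehsYYYY⇒eeeeehseYeYYY⇒eeeeehseseYYY⇒eeeeehsesesYY⇒eeeeehsesessY⇒eeeeehsesesss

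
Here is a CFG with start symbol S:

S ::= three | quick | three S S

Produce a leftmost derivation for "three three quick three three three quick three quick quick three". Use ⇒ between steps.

S ⇒ three S S ⇒ three three S S S ⇒ three three quick S S ⇒ three three quick three S ⇒ three three quick three three S S ⇒ three three quick three three three S S S ⇒ three three quick three three three quick S S ⇒ three three quick three three three quick three S S S ⇒ three three quick three three three quick three quick S S ⇒ three three quick three three three quick three quick quick S ⇒ three three quick three three three quick three quick quick three

S ⇒ three S S   [S ::= three S S]
three S S ⇒ three three S S S   [S ::= three S S]
three three S S S ⇒ three three quick S S   [S ::= quick]
three three quick S S ⇒ three three quick three S   [S ::= three]
three three quick three S ⇒ three three quick three three S S   [S ::= three S S]
three three quick three three S S ⇒ three three quick three three three S S S   [S ::= three S S]
three three quick three three three S S S ⇒ three three quick three three three quick S S   [S ::= quick]
three three quick three three three quick S S ⇒ three three quick three three three quick three S S S   [S ::= three S S]
three three quick three three three quick three S S S ⇒ three three quick three three three quick three quick S S   [S ::= quick]
three three quick three three three quick three quick S S ⇒ three three quick three three three quick three quick quick S   [S ::= quick]
three three quick three three three quick three quick quick S ⇒ three three quick three three three quick three quick quick three   [S ::= three]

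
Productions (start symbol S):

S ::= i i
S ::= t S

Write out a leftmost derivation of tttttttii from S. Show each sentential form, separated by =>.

S=>tS=>ttS=>tttS=>ttttS=>tttttS=>ttttttS=>tttttttS=>tttttttii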